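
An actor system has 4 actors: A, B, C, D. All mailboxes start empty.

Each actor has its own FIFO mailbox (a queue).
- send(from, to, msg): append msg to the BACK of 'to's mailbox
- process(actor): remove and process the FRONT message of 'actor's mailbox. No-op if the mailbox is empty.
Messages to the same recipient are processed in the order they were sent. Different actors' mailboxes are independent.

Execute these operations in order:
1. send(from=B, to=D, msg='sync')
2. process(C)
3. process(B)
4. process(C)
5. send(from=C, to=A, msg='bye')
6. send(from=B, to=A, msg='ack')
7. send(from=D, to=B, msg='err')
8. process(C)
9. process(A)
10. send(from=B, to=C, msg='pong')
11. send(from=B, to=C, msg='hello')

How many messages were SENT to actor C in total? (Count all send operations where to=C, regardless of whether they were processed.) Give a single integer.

After 1 (send(from=B, to=D, msg='sync')): A:[] B:[] C:[] D:[sync]
After 2 (process(C)): A:[] B:[] C:[] D:[sync]
After 3 (process(B)): A:[] B:[] C:[] D:[sync]
After 4 (process(C)): A:[] B:[] C:[] D:[sync]
After 5 (send(from=C, to=A, msg='bye')): A:[bye] B:[] C:[] D:[sync]
After 6 (send(from=B, to=A, msg='ack')): A:[bye,ack] B:[] C:[] D:[sync]
After 7 (send(from=D, to=B, msg='err')): A:[bye,ack] B:[err] C:[] D:[sync]
After 8 (process(C)): A:[bye,ack] B:[err] C:[] D:[sync]
After 9 (process(A)): A:[ack] B:[err] C:[] D:[sync]
After 10 (send(from=B, to=C, msg='pong')): A:[ack] B:[err] C:[pong] D:[sync]
After 11 (send(from=B, to=C, msg='hello')): A:[ack] B:[err] C:[pong,hello] D:[sync]

Answer: 2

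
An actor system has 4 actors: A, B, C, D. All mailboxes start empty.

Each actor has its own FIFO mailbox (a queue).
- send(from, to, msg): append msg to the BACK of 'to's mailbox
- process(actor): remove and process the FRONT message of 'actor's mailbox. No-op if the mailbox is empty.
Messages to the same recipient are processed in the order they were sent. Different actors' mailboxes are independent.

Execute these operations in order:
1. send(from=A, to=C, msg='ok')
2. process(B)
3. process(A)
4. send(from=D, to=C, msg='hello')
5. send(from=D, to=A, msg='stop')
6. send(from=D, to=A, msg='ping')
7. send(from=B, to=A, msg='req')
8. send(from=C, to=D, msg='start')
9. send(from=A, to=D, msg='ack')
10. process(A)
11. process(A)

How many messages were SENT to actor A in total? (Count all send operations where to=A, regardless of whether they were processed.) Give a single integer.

After 1 (send(from=A, to=C, msg='ok')): A:[] B:[] C:[ok] D:[]
After 2 (process(B)): A:[] B:[] C:[ok] D:[]
After 3 (process(A)): A:[] B:[] C:[ok] D:[]
After 4 (send(from=D, to=C, msg='hello')): A:[] B:[] C:[ok,hello] D:[]
After 5 (send(from=D, to=A, msg='stop')): A:[stop] B:[] C:[ok,hello] D:[]
After 6 (send(from=D, to=A, msg='ping')): A:[stop,ping] B:[] C:[ok,hello] D:[]
After 7 (send(from=B, to=A, msg='req')): A:[stop,ping,req] B:[] C:[ok,hello] D:[]
After 8 (send(from=C, to=D, msg='start')): A:[stop,ping,req] B:[] C:[ok,hello] D:[start]
After 9 (send(from=A, to=D, msg='ack')): A:[stop,ping,req] B:[] C:[ok,hello] D:[start,ack]
After 10 (process(A)): A:[ping,req] B:[] C:[ok,hello] D:[start,ack]
After 11 (process(A)): A:[req] B:[] C:[ok,hello] D:[start,ack]

Answer: 3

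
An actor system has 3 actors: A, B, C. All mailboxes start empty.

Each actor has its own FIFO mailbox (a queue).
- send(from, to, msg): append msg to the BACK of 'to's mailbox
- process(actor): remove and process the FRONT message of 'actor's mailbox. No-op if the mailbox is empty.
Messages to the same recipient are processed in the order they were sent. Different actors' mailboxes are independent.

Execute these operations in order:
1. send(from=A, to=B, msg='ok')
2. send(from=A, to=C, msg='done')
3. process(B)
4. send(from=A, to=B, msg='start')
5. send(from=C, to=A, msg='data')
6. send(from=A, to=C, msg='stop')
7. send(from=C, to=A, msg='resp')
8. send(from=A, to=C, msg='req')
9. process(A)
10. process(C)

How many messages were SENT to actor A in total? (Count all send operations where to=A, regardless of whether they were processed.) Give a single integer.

Answer: 2

Derivation:
After 1 (send(from=A, to=B, msg='ok')): A:[] B:[ok] C:[]
After 2 (send(from=A, to=C, msg='done')): A:[] B:[ok] C:[done]
After 3 (process(B)): A:[] B:[] C:[done]
After 4 (send(from=A, to=B, msg='start')): A:[] B:[start] C:[done]
After 5 (send(from=C, to=A, msg='data')): A:[data] B:[start] C:[done]
After 6 (send(from=A, to=C, msg='stop')): A:[data] B:[start] C:[done,stop]
After 7 (send(from=C, to=A, msg='resp')): A:[data,resp] B:[start] C:[done,stop]
After 8 (send(from=A, to=C, msg='req')): A:[data,resp] B:[start] C:[done,stop,req]
After 9 (process(A)): A:[resp] B:[start] C:[done,stop,req]
After 10 (process(C)): A:[resp] B:[start] C:[stop,req]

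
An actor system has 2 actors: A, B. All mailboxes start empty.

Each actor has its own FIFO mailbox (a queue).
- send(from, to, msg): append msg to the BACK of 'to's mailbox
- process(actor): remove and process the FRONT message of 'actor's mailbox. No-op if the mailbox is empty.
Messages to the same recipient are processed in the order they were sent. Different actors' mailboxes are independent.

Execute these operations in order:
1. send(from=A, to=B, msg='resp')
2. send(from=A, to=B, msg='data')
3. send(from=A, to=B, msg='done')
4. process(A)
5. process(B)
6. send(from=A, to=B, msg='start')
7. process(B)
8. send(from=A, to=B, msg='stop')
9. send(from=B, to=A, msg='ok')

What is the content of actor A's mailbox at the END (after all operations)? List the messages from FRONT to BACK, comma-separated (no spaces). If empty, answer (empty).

Answer: ok

Derivation:
After 1 (send(from=A, to=B, msg='resp')): A:[] B:[resp]
After 2 (send(from=A, to=B, msg='data')): A:[] B:[resp,data]
After 3 (send(from=A, to=B, msg='done')): A:[] B:[resp,data,done]
After 4 (process(A)): A:[] B:[resp,data,done]
After 5 (process(B)): A:[] B:[data,done]
After 6 (send(from=A, to=B, msg='start')): A:[] B:[data,done,start]
After 7 (process(B)): A:[] B:[done,start]
After 8 (send(from=A, to=B, msg='stop')): A:[] B:[done,start,stop]
After 9 (send(from=B, to=A, msg='ok')): A:[ok] B:[done,start,stop]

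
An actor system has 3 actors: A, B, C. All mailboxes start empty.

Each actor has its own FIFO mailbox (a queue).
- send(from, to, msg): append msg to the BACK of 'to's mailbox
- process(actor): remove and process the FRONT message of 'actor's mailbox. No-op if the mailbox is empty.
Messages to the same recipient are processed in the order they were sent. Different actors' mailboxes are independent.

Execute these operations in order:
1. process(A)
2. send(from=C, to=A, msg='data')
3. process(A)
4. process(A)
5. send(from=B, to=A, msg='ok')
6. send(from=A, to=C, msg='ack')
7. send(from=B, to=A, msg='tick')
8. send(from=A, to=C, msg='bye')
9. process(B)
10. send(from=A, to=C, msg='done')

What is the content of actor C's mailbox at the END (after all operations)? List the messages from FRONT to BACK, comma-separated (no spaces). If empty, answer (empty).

Answer: ack,bye,done

Derivation:
After 1 (process(A)): A:[] B:[] C:[]
After 2 (send(from=C, to=A, msg='data')): A:[data] B:[] C:[]
After 3 (process(A)): A:[] B:[] C:[]
After 4 (process(A)): A:[] B:[] C:[]
After 5 (send(from=B, to=A, msg='ok')): A:[ok] B:[] C:[]
After 6 (send(from=A, to=C, msg='ack')): A:[ok] B:[] C:[ack]
After 7 (send(from=B, to=A, msg='tick')): A:[ok,tick] B:[] C:[ack]
After 8 (send(from=A, to=C, msg='bye')): A:[ok,tick] B:[] C:[ack,bye]
After 9 (process(B)): A:[ok,tick] B:[] C:[ack,bye]
After 10 (send(from=A, to=C, msg='done')): A:[ok,tick] B:[] C:[ack,bye,done]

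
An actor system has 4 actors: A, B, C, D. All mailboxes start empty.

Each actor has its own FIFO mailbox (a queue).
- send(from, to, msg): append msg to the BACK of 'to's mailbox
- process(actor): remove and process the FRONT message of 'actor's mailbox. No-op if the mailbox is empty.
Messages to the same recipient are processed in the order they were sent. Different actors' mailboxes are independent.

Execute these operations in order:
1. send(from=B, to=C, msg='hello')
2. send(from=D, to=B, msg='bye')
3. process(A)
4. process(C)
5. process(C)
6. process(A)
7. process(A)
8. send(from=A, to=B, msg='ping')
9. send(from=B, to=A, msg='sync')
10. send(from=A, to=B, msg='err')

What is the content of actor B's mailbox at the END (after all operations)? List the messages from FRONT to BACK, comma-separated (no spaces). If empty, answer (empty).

Answer: bye,ping,err

Derivation:
After 1 (send(from=B, to=C, msg='hello')): A:[] B:[] C:[hello] D:[]
After 2 (send(from=D, to=B, msg='bye')): A:[] B:[bye] C:[hello] D:[]
After 3 (process(A)): A:[] B:[bye] C:[hello] D:[]
After 4 (process(C)): A:[] B:[bye] C:[] D:[]
After 5 (process(C)): A:[] B:[bye] C:[] D:[]
After 6 (process(A)): A:[] B:[bye] C:[] D:[]
After 7 (process(A)): A:[] B:[bye] C:[] D:[]
After 8 (send(from=A, to=B, msg='ping')): A:[] B:[bye,ping] C:[] D:[]
After 9 (send(from=B, to=A, msg='sync')): A:[sync] B:[bye,ping] C:[] D:[]
After 10 (send(from=A, to=B, msg='err')): A:[sync] B:[bye,ping,err] C:[] D:[]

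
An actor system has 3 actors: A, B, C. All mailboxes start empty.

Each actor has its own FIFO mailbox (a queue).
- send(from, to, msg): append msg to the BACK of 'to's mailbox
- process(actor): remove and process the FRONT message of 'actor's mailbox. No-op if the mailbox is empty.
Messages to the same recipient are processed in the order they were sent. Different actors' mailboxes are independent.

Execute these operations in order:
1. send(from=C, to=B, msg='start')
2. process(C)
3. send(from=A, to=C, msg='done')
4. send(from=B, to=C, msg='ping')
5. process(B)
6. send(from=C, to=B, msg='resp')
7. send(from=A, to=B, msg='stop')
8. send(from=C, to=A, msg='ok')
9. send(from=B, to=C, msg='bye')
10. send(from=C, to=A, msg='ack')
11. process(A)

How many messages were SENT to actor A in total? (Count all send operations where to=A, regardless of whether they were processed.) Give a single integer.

Answer: 2

Derivation:
After 1 (send(from=C, to=B, msg='start')): A:[] B:[start] C:[]
After 2 (process(C)): A:[] B:[start] C:[]
After 3 (send(from=A, to=C, msg='done')): A:[] B:[start] C:[done]
After 4 (send(from=B, to=C, msg='ping')): A:[] B:[start] C:[done,ping]
After 5 (process(B)): A:[] B:[] C:[done,ping]
After 6 (send(from=C, to=B, msg='resp')): A:[] B:[resp] C:[done,ping]
After 7 (send(from=A, to=B, msg='stop')): A:[] B:[resp,stop] C:[done,ping]
After 8 (send(from=C, to=A, msg='ok')): A:[ok] B:[resp,stop] C:[done,ping]
After 9 (send(from=B, to=C, msg='bye')): A:[ok] B:[resp,stop] C:[done,ping,bye]
After 10 (send(from=C, to=A, msg='ack')): A:[ok,ack] B:[resp,stop] C:[done,ping,bye]
After 11 (process(A)): A:[ack] B:[resp,stop] C:[done,ping,bye]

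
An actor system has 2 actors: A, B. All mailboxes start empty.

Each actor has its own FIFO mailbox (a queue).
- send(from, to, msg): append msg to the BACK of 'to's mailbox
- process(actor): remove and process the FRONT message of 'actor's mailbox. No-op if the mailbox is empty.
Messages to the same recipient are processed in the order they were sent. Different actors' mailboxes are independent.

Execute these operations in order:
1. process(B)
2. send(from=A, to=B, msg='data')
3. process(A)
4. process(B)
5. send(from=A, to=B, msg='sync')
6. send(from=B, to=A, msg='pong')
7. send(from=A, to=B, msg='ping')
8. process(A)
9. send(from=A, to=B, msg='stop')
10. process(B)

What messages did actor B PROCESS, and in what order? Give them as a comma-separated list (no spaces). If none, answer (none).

Answer: data,sync

Derivation:
After 1 (process(B)): A:[] B:[]
After 2 (send(from=A, to=B, msg='data')): A:[] B:[data]
After 3 (process(A)): A:[] B:[data]
After 4 (process(B)): A:[] B:[]
After 5 (send(from=A, to=B, msg='sync')): A:[] B:[sync]
After 6 (send(from=B, to=A, msg='pong')): A:[pong] B:[sync]
After 7 (send(from=A, to=B, msg='ping')): A:[pong] B:[sync,ping]
After 8 (process(A)): A:[] B:[sync,ping]
After 9 (send(from=A, to=B, msg='stop')): A:[] B:[sync,ping,stop]
After 10 (process(B)): A:[] B:[ping,stop]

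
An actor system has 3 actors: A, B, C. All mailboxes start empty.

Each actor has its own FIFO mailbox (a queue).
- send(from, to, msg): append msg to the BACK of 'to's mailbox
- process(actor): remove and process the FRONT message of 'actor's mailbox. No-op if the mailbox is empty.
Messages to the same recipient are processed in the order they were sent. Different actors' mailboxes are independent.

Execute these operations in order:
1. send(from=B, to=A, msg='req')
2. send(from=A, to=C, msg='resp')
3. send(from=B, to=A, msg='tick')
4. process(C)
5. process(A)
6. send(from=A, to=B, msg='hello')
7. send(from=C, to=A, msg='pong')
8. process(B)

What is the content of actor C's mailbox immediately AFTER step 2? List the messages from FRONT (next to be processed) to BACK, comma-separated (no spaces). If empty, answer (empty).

After 1 (send(from=B, to=A, msg='req')): A:[req] B:[] C:[]
After 2 (send(from=A, to=C, msg='resp')): A:[req] B:[] C:[resp]

resp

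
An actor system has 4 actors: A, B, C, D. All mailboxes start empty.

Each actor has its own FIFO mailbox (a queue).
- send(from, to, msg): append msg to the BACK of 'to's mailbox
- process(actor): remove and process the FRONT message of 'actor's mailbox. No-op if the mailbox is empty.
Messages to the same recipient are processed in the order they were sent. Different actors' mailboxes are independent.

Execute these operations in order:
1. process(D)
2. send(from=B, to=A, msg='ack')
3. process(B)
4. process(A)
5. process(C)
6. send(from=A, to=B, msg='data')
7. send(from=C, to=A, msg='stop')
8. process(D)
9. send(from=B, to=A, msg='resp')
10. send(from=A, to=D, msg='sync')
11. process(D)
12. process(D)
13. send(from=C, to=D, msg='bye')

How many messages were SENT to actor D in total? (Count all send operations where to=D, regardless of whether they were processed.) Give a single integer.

Answer: 2

Derivation:
After 1 (process(D)): A:[] B:[] C:[] D:[]
After 2 (send(from=B, to=A, msg='ack')): A:[ack] B:[] C:[] D:[]
After 3 (process(B)): A:[ack] B:[] C:[] D:[]
After 4 (process(A)): A:[] B:[] C:[] D:[]
After 5 (process(C)): A:[] B:[] C:[] D:[]
After 6 (send(from=A, to=B, msg='data')): A:[] B:[data] C:[] D:[]
After 7 (send(from=C, to=A, msg='stop')): A:[stop] B:[data] C:[] D:[]
After 8 (process(D)): A:[stop] B:[data] C:[] D:[]
After 9 (send(from=B, to=A, msg='resp')): A:[stop,resp] B:[data] C:[] D:[]
After 10 (send(from=A, to=D, msg='sync')): A:[stop,resp] B:[data] C:[] D:[sync]
After 11 (process(D)): A:[stop,resp] B:[data] C:[] D:[]
After 12 (process(D)): A:[stop,resp] B:[data] C:[] D:[]
After 13 (send(from=C, to=D, msg='bye')): A:[stop,resp] B:[data] C:[] D:[bye]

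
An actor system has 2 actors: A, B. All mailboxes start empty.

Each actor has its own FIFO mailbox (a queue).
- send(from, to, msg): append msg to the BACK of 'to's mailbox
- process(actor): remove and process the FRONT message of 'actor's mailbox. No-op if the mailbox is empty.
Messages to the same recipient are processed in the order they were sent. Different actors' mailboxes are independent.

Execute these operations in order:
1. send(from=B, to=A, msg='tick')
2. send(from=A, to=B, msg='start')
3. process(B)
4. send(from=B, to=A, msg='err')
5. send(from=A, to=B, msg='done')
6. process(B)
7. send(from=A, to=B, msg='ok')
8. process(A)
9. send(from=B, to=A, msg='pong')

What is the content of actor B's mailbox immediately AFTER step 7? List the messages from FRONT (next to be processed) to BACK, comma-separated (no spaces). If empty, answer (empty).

After 1 (send(from=B, to=A, msg='tick')): A:[tick] B:[]
After 2 (send(from=A, to=B, msg='start')): A:[tick] B:[start]
After 3 (process(B)): A:[tick] B:[]
After 4 (send(from=B, to=A, msg='err')): A:[tick,err] B:[]
After 5 (send(from=A, to=B, msg='done')): A:[tick,err] B:[done]
After 6 (process(B)): A:[tick,err] B:[]
After 7 (send(from=A, to=B, msg='ok')): A:[tick,err] B:[ok]

ok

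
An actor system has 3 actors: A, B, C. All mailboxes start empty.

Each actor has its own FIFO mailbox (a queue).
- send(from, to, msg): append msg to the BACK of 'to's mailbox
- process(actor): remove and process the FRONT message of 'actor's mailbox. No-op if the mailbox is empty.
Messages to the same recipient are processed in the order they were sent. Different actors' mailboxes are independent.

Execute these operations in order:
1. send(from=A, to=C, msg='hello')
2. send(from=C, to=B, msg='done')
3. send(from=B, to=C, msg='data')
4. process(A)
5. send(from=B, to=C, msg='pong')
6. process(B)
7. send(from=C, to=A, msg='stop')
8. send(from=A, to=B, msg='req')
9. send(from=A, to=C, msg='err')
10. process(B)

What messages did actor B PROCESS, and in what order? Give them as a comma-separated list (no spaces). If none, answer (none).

Answer: done,req

Derivation:
After 1 (send(from=A, to=C, msg='hello')): A:[] B:[] C:[hello]
After 2 (send(from=C, to=B, msg='done')): A:[] B:[done] C:[hello]
After 3 (send(from=B, to=C, msg='data')): A:[] B:[done] C:[hello,data]
After 4 (process(A)): A:[] B:[done] C:[hello,data]
After 5 (send(from=B, to=C, msg='pong')): A:[] B:[done] C:[hello,data,pong]
After 6 (process(B)): A:[] B:[] C:[hello,data,pong]
After 7 (send(from=C, to=A, msg='stop')): A:[stop] B:[] C:[hello,data,pong]
After 8 (send(from=A, to=B, msg='req')): A:[stop] B:[req] C:[hello,data,pong]
After 9 (send(from=A, to=C, msg='err')): A:[stop] B:[req] C:[hello,data,pong,err]
After 10 (process(B)): A:[stop] B:[] C:[hello,data,pong,err]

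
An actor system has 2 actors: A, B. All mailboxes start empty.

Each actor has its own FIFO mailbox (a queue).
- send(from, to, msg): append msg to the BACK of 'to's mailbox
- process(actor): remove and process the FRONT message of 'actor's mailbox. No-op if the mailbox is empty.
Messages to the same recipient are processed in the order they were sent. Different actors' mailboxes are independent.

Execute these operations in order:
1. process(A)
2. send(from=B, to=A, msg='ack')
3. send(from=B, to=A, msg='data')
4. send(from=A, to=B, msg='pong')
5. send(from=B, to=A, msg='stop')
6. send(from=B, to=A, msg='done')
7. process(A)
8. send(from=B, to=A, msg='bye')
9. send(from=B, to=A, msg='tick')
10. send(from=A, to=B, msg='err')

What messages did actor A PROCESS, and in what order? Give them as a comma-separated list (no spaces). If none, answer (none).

After 1 (process(A)): A:[] B:[]
After 2 (send(from=B, to=A, msg='ack')): A:[ack] B:[]
After 3 (send(from=B, to=A, msg='data')): A:[ack,data] B:[]
After 4 (send(from=A, to=B, msg='pong')): A:[ack,data] B:[pong]
After 5 (send(from=B, to=A, msg='stop')): A:[ack,data,stop] B:[pong]
After 6 (send(from=B, to=A, msg='done')): A:[ack,data,stop,done] B:[pong]
After 7 (process(A)): A:[data,stop,done] B:[pong]
After 8 (send(from=B, to=A, msg='bye')): A:[data,stop,done,bye] B:[pong]
After 9 (send(from=B, to=A, msg='tick')): A:[data,stop,done,bye,tick] B:[pong]
After 10 (send(from=A, to=B, msg='err')): A:[data,stop,done,bye,tick] B:[pong,err]

Answer: ack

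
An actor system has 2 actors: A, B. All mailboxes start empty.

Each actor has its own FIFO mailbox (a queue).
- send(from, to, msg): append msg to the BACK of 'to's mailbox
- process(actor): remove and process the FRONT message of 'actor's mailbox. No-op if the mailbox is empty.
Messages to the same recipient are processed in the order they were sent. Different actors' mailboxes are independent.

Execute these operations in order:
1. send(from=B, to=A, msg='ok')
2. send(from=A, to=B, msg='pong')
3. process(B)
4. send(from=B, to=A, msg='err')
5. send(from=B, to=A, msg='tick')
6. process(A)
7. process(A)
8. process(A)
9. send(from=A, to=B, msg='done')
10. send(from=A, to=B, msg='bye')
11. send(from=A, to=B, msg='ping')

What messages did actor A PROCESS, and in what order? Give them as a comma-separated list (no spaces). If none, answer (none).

After 1 (send(from=B, to=A, msg='ok')): A:[ok] B:[]
After 2 (send(from=A, to=B, msg='pong')): A:[ok] B:[pong]
After 3 (process(B)): A:[ok] B:[]
After 4 (send(from=B, to=A, msg='err')): A:[ok,err] B:[]
After 5 (send(from=B, to=A, msg='tick')): A:[ok,err,tick] B:[]
After 6 (process(A)): A:[err,tick] B:[]
After 7 (process(A)): A:[tick] B:[]
After 8 (process(A)): A:[] B:[]
After 9 (send(from=A, to=B, msg='done')): A:[] B:[done]
After 10 (send(from=A, to=B, msg='bye')): A:[] B:[done,bye]
After 11 (send(from=A, to=B, msg='ping')): A:[] B:[done,bye,ping]

Answer: ok,err,tick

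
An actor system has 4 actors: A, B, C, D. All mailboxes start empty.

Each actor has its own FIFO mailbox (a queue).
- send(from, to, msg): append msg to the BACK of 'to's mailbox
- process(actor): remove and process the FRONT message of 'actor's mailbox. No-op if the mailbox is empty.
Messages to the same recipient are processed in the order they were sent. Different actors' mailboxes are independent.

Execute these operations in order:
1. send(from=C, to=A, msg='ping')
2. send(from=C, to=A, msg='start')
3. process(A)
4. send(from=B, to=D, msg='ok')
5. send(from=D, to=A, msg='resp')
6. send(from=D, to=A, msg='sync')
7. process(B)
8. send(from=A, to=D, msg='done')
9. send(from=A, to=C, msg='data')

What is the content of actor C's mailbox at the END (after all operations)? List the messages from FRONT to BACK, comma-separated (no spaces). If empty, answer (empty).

Answer: data

Derivation:
After 1 (send(from=C, to=A, msg='ping')): A:[ping] B:[] C:[] D:[]
After 2 (send(from=C, to=A, msg='start')): A:[ping,start] B:[] C:[] D:[]
After 3 (process(A)): A:[start] B:[] C:[] D:[]
After 4 (send(from=B, to=D, msg='ok')): A:[start] B:[] C:[] D:[ok]
After 5 (send(from=D, to=A, msg='resp')): A:[start,resp] B:[] C:[] D:[ok]
After 6 (send(from=D, to=A, msg='sync')): A:[start,resp,sync] B:[] C:[] D:[ok]
After 7 (process(B)): A:[start,resp,sync] B:[] C:[] D:[ok]
After 8 (send(from=A, to=D, msg='done')): A:[start,resp,sync] B:[] C:[] D:[ok,done]
After 9 (send(from=A, to=C, msg='data')): A:[start,resp,sync] B:[] C:[data] D:[ok,done]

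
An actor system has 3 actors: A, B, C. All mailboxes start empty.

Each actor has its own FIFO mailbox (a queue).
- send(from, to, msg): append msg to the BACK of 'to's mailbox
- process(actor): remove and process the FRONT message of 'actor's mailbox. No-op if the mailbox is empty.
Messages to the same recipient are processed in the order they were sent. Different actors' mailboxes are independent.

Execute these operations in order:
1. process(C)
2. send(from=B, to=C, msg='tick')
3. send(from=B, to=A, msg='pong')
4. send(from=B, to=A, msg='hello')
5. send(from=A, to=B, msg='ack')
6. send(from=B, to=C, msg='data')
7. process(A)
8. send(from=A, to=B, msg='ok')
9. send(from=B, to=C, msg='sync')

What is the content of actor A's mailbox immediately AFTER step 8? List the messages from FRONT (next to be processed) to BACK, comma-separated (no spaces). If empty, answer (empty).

After 1 (process(C)): A:[] B:[] C:[]
After 2 (send(from=B, to=C, msg='tick')): A:[] B:[] C:[tick]
After 3 (send(from=B, to=A, msg='pong')): A:[pong] B:[] C:[tick]
After 4 (send(from=B, to=A, msg='hello')): A:[pong,hello] B:[] C:[tick]
After 5 (send(from=A, to=B, msg='ack')): A:[pong,hello] B:[ack] C:[tick]
After 6 (send(from=B, to=C, msg='data')): A:[pong,hello] B:[ack] C:[tick,data]
After 7 (process(A)): A:[hello] B:[ack] C:[tick,data]
After 8 (send(from=A, to=B, msg='ok')): A:[hello] B:[ack,ok] C:[tick,data]

hello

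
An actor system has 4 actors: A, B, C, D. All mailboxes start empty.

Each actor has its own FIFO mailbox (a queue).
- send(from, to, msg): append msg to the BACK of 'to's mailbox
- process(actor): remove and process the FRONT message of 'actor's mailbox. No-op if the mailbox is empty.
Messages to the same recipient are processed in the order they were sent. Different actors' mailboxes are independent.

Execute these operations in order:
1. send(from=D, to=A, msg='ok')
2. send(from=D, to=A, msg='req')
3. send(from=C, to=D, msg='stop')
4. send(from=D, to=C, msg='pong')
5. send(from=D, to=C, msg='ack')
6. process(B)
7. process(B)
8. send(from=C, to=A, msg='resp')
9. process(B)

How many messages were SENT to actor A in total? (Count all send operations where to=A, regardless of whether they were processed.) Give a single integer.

Answer: 3

Derivation:
After 1 (send(from=D, to=A, msg='ok')): A:[ok] B:[] C:[] D:[]
After 2 (send(from=D, to=A, msg='req')): A:[ok,req] B:[] C:[] D:[]
After 3 (send(from=C, to=D, msg='stop')): A:[ok,req] B:[] C:[] D:[stop]
After 4 (send(from=D, to=C, msg='pong')): A:[ok,req] B:[] C:[pong] D:[stop]
After 5 (send(from=D, to=C, msg='ack')): A:[ok,req] B:[] C:[pong,ack] D:[stop]
After 6 (process(B)): A:[ok,req] B:[] C:[pong,ack] D:[stop]
After 7 (process(B)): A:[ok,req] B:[] C:[pong,ack] D:[stop]
After 8 (send(from=C, to=A, msg='resp')): A:[ok,req,resp] B:[] C:[pong,ack] D:[stop]
After 9 (process(B)): A:[ok,req,resp] B:[] C:[pong,ack] D:[stop]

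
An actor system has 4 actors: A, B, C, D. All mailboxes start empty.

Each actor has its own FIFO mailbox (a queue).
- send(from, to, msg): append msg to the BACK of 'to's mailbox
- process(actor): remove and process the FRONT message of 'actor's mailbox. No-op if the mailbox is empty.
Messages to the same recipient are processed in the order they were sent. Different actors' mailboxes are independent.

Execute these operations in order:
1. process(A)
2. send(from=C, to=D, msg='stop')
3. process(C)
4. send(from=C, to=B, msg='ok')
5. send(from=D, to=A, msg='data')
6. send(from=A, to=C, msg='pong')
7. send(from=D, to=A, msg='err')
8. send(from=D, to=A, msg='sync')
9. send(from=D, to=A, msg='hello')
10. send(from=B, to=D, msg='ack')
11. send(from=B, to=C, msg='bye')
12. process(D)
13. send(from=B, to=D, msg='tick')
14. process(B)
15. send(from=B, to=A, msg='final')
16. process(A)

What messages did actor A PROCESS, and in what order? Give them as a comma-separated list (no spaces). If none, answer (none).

After 1 (process(A)): A:[] B:[] C:[] D:[]
After 2 (send(from=C, to=D, msg='stop')): A:[] B:[] C:[] D:[stop]
After 3 (process(C)): A:[] B:[] C:[] D:[stop]
After 4 (send(from=C, to=B, msg='ok')): A:[] B:[ok] C:[] D:[stop]
After 5 (send(from=D, to=A, msg='data')): A:[data] B:[ok] C:[] D:[stop]
After 6 (send(from=A, to=C, msg='pong')): A:[data] B:[ok] C:[pong] D:[stop]
After 7 (send(from=D, to=A, msg='err')): A:[data,err] B:[ok] C:[pong] D:[stop]
After 8 (send(from=D, to=A, msg='sync')): A:[data,err,sync] B:[ok] C:[pong] D:[stop]
After 9 (send(from=D, to=A, msg='hello')): A:[data,err,sync,hello] B:[ok] C:[pong] D:[stop]
After 10 (send(from=B, to=D, msg='ack')): A:[data,err,sync,hello] B:[ok] C:[pong] D:[stop,ack]
After 11 (send(from=B, to=C, msg='bye')): A:[data,err,sync,hello] B:[ok] C:[pong,bye] D:[stop,ack]
After 12 (process(D)): A:[data,err,sync,hello] B:[ok] C:[pong,bye] D:[ack]
After 13 (send(from=B, to=D, msg='tick')): A:[data,err,sync,hello] B:[ok] C:[pong,bye] D:[ack,tick]
After 14 (process(B)): A:[data,err,sync,hello] B:[] C:[pong,bye] D:[ack,tick]
After 15 (send(from=B, to=A, msg='final')): A:[data,err,sync,hello,final] B:[] C:[pong,bye] D:[ack,tick]
After 16 (process(A)): A:[err,sync,hello,final] B:[] C:[pong,bye] D:[ack,tick]

Answer: data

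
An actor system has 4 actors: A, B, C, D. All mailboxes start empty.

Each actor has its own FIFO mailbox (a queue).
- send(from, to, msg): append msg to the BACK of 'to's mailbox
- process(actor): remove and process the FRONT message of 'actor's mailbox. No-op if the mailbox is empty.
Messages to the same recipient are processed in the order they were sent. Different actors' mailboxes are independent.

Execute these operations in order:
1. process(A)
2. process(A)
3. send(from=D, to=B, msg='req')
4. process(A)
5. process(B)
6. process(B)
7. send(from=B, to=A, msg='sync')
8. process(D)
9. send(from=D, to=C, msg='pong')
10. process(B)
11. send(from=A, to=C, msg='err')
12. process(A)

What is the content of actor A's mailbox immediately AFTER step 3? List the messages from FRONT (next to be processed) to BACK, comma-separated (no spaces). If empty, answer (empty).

After 1 (process(A)): A:[] B:[] C:[] D:[]
After 2 (process(A)): A:[] B:[] C:[] D:[]
After 3 (send(from=D, to=B, msg='req')): A:[] B:[req] C:[] D:[]

(empty)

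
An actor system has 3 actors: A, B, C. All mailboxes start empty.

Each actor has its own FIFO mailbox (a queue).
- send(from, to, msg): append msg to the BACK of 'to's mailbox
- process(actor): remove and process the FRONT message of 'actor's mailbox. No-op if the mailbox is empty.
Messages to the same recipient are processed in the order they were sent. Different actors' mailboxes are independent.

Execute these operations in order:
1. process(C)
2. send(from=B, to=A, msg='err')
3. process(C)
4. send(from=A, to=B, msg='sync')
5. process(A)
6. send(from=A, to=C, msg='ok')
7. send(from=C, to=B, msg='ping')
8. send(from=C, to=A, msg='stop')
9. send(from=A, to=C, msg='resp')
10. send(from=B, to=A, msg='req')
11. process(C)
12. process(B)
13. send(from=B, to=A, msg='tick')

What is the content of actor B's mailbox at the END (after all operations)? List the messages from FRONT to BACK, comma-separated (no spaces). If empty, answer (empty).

After 1 (process(C)): A:[] B:[] C:[]
After 2 (send(from=B, to=A, msg='err')): A:[err] B:[] C:[]
After 3 (process(C)): A:[err] B:[] C:[]
After 4 (send(from=A, to=B, msg='sync')): A:[err] B:[sync] C:[]
After 5 (process(A)): A:[] B:[sync] C:[]
After 6 (send(from=A, to=C, msg='ok')): A:[] B:[sync] C:[ok]
After 7 (send(from=C, to=B, msg='ping')): A:[] B:[sync,ping] C:[ok]
After 8 (send(from=C, to=A, msg='stop')): A:[stop] B:[sync,ping] C:[ok]
After 9 (send(from=A, to=C, msg='resp')): A:[stop] B:[sync,ping] C:[ok,resp]
After 10 (send(from=B, to=A, msg='req')): A:[stop,req] B:[sync,ping] C:[ok,resp]
After 11 (process(C)): A:[stop,req] B:[sync,ping] C:[resp]
After 12 (process(B)): A:[stop,req] B:[ping] C:[resp]
After 13 (send(from=B, to=A, msg='tick')): A:[stop,req,tick] B:[ping] C:[resp]

Answer: ping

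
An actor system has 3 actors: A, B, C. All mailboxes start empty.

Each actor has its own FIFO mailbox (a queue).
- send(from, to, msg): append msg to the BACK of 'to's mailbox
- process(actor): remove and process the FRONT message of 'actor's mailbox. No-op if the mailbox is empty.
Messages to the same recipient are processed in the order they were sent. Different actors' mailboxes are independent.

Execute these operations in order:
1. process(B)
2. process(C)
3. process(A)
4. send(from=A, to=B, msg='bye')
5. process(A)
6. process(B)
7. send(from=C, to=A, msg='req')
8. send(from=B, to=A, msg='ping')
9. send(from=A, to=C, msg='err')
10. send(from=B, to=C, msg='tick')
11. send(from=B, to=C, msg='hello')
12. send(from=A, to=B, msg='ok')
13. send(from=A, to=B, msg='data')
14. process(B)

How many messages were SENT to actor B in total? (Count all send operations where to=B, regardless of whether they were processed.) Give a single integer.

Answer: 3

Derivation:
After 1 (process(B)): A:[] B:[] C:[]
After 2 (process(C)): A:[] B:[] C:[]
After 3 (process(A)): A:[] B:[] C:[]
After 4 (send(from=A, to=B, msg='bye')): A:[] B:[bye] C:[]
After 5 (process(A)): A:[] B:[bye] C:[]
After 6 (process(B)): A:[] B:[] C:[]
After 7 (send(from=C, to=A, msg='req')): A:[req] B:[] C:[]
After 8 (send(from=B, to=A, msg='ping')): A:[req,ping] B:[] C:[]
After 9 (send(from=A, to=C, msg='err')): A:[req,ping] B:[] C:[err]
After 10 (send(from=B, to=C, msg='tick')): A:[req,ping] B:[] C:[err,tick]
After 11 (send(from=B, to=C, msg='hello')): A:[req,ping] B:[] C:[err,tick,hello]
After 12 (send(from=A, to=B, msg='ok')): A:[req,ping] B:[ok] C:[err,tick,hello]
After 13 (send(from=A, to=B, msg='data')): A:[req,ping] B:[ok,data] C:[err,tick,hello]
After 14 (process(B)): A:[req,ping] B:[data] C:[err,tick,hello]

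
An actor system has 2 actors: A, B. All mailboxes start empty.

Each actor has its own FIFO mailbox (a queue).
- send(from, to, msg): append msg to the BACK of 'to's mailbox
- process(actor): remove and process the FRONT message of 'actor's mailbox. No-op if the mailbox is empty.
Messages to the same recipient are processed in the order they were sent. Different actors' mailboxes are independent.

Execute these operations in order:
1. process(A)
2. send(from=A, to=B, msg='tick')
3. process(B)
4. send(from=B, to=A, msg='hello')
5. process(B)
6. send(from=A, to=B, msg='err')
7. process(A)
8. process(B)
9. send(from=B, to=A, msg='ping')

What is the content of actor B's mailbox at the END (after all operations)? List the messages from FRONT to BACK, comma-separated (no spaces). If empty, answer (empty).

Answer: (empty)

Derivation:
After 1 (process(A)): A:[] B:[]
After 2 (send(from=A, to=B, msg='tick')): A:[] B:[tick]
After 3 (process(B)): A:[] B:[]
After 4 (send(from=B, to=A, msg='hello')): A:[hello] B:[]
After 5 (process(B)): A:[hello] B:[]
After 6 (send(from=A, to=B, msg='err')): A:[hello] B:[err]
After 7 (process(A)): A:[] B:[err]
After 8 (process(B)): A:[] B:[]
After 9 (send(from=B, to=A, msg='ping')): A:[ping] B:[]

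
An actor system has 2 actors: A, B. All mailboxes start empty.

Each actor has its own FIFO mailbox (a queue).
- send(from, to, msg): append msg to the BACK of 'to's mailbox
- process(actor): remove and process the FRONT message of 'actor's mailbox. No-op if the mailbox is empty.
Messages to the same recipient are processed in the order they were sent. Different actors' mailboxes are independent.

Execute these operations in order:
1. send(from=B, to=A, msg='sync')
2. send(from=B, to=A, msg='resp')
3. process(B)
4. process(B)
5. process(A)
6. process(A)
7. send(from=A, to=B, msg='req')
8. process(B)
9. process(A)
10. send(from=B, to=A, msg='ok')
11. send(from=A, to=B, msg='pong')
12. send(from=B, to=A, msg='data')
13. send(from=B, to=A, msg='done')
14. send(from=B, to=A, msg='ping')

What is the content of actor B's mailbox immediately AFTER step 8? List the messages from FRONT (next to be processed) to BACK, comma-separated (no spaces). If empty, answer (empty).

After 1 (send(from=B, to=A, msg='sync')): A:[sync] B:[]
After 2 (send(from=B, to=A, msg='resp')): A:[sync,resp] B:[]
After 3 (process(B)): A:[sync,resp] B:[]
After 4 (process(B)): A:[sync,resp] B:[]
After 5 (process(A)): A:[resp] B:[]
After 6 (process(A)): A:[] B:[]
After 7 (send(from=A, to=B, msg='req')): A:[] B:[req]
After 8 (process(B)): A:[] B:[]

(empty)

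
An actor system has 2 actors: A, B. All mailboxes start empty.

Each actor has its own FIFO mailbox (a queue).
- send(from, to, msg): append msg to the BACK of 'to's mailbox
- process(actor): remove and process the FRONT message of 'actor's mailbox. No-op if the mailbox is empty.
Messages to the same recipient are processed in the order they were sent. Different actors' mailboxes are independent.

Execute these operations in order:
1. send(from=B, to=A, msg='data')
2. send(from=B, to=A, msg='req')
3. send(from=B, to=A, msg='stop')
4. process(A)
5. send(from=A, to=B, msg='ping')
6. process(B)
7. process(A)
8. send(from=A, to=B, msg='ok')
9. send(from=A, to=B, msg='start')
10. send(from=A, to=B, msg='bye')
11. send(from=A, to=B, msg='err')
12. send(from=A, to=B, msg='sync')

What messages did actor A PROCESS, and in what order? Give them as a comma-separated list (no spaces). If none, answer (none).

After 1 (send(from=B, to=A, msg='data')): A:[data] B:[]
After 2 (send(from=B, to=A, msg='req')): A:[data,req] B:[]
After 3 (send(from=B, to=A, msg='stop')): A:[data,req,stop] B:[]
After 4 (process(A)): A:[req,stop] B:[]
After 5 (send(from=A, to=B, msg='ping')): A:[req,stop] B:[ping]
After 6 (process(B)): A:[req,stop] B:[]
After 7 (process(A)): A:[stop] B:[]
After 8 (send(from=A, to=B, msg='ok')): A:[stop] B:[ok]
After 9 (send(from=A, to=B, msg='start')): A:[stop] B:[ok,start]
After 10 (send(from=A, to=B, msg='bye')): A:[stop] B:[ok,start,bye]
After 11 (send(from=A, to=B, msg='err')): A:[stop] B:[ok,start,bye,err]
After 12 (send(from=A, to=B, msg='sync')): A:[stop] B:[ok,start,bye,err,sync]

Answer: data,req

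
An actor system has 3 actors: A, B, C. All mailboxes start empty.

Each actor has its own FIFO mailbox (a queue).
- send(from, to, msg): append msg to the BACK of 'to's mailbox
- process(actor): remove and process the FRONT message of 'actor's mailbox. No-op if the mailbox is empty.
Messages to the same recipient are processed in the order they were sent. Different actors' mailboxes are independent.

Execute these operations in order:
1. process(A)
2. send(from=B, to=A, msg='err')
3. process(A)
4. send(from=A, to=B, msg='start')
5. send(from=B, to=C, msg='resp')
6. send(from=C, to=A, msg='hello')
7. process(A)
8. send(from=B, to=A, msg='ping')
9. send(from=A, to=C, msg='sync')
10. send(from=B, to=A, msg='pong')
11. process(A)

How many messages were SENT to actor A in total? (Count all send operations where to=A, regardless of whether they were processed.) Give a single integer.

After 1 (process(A)): A:[] B:[] C:[]
After 2 (send(from=B, to=A, msg='err')): A:[err] B:[] C:[]
After 3 (process(A)): A:[] B:[] C:[]
After 4 (send(from=A, to=B, msg='start')): A:[] B:[start] C:[]
After 5 (send(from=B, to=C, msg='resp')): A:[] B:[start] C:[resp]
After 6 (send(from=C, to=A, msg='hello')): A:[hello] B:[start] C:[resp]
After 7 (process(A)): A:[] B:[start] C:[resp]
After 8 (send(from=B, to=A, msg='ping')): A:[ping] B:[start] C:[resp]
After 9 (send(from=A, to=C, msg='sync')): A:[ping] B:[start] C:[resp,sync]
After 10 (send(from=B, to=A, msg='pong')): A:[ping,pong] B:[start] C:[resp,sync]
After 11 (process(A)): A:[pong] B:[start] C:[resp,sync]

Answer: 4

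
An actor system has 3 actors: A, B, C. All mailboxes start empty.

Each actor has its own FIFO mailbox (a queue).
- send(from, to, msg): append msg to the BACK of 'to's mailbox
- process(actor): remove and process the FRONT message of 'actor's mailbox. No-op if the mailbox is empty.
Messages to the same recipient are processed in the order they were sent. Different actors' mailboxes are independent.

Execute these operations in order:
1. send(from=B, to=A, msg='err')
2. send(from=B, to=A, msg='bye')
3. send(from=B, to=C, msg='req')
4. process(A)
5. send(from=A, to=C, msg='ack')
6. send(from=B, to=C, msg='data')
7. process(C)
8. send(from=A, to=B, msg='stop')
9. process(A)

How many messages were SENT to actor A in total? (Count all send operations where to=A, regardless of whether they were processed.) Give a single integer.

After 1 (send(from=B, to=A, msg='err')): A:[err] B:[] C:[]
After 2 (send(from=B, to=A, msg='bye')): A:[err,bye] B:[] C:[]
After 3 (send(from=B, to=C, msg='req')): A:[err,bye] B:[] C:[req]
After 4 (process(A)): A:[bye] B:[] C:[req]
After 5 (send(from=A, to=C, msg='ack')): A:[bye] B:[] C:[req,ack]
After 6 (send(from=B, to=C, msg='data')): A:[bye] B:[] C:[req,ack,data]
After 7 (process(C)): A:[bye] B:[] C:[ack,data]
After 8 (send(from=A, to=B, msg='stop')): A:[bye] B:[stop] C:[ack,data]
After 9 (process(A)): A:[] B:[stop] C:[ack,data]

Answer: 2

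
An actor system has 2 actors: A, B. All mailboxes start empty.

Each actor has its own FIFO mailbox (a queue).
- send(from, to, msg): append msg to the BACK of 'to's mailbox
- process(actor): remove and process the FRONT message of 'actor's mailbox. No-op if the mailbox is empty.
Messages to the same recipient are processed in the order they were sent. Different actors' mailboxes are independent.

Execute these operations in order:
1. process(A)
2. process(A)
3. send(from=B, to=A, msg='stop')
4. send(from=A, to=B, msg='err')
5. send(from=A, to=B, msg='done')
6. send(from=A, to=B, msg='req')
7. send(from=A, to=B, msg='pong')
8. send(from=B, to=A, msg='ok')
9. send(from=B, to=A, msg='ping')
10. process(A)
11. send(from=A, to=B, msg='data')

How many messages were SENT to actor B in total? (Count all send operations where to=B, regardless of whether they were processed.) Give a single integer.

Answer: 5

Derivation:
After 1 (process(A)): A:[] B:[]
After 2 (process(A)): A:[] B:[]
After 3 (send(from=B, to=A, msg='stop')): A:[stop] B:[]
After 4 (send(from=A, to=B, msg='err')): A:[stop] B:[err]
After 5 (send(from=A, to=B, msg='done')): A:[stop] B:[err,done]
After 6 (send(from=A, to=B, msg='req')): A:[stop] B:[err,done,req]
After 7 (send(from=A, to=B, msg='pong')): A:[stop] B:[err,done,req,pong]
After 8 (send(from=B, to=A, msg='ok')): A:[stop,ok] B:[err,done,req,pong]
After 9 (send(from=B, to=A, msg='ping')): A:[stop,ok,ping] B:[err,done,req,pong]
After 10 (process(A)): A:[ok,ping] B:[err,done,req,pong]
After 11 (send(from=A, to=B, msg='data')): A:[ok,ping] B:[err,done,req,pong,data]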